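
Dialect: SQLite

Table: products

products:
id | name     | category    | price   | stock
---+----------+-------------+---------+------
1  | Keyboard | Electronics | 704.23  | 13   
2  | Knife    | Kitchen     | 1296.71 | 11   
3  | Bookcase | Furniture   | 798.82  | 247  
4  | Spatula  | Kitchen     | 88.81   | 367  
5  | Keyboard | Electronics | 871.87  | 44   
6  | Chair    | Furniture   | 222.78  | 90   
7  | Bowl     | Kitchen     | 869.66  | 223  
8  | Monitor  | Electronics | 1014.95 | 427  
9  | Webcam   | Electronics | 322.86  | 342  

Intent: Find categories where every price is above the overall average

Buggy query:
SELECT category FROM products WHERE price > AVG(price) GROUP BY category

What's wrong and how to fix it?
Bug: WHERE evaluates per row before aggregation, so AVG() is unavailable

Fix: Use a subquery for AVG and a HAVING MIN(...) filter so the condition holds for every row in the group

Corrected query:
SELECT category FROM products GROUP BY category HAVING MIN(price) > (SELECT AVG(price) FROM products)

Result:
(no rows)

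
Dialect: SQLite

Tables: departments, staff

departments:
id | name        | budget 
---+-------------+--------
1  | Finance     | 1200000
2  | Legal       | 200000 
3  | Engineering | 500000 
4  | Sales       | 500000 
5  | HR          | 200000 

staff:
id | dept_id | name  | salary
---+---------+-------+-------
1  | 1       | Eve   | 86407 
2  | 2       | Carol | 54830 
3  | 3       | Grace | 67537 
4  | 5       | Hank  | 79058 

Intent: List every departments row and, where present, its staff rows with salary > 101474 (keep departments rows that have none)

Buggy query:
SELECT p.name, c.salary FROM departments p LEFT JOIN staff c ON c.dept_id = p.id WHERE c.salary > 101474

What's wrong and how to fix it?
Bug: A WHERE condition on the right-hand table after LEFT JOIN drops unmatched parents

Fix: Put 'c.salary > 101474' in the JOIN's ON clause instead of WHERE

Corrected query:
SELECT p.name, c.salary FROM departments p LEFT JOIN staff c ON c.dept_id = p.id AND c.salary > 101474

Result:
name        | salary
------------+-------
Finance     | NULL  
Legal       | NULL  
Engineering | NULL  
Sales       | NULL  
HR          | NULL  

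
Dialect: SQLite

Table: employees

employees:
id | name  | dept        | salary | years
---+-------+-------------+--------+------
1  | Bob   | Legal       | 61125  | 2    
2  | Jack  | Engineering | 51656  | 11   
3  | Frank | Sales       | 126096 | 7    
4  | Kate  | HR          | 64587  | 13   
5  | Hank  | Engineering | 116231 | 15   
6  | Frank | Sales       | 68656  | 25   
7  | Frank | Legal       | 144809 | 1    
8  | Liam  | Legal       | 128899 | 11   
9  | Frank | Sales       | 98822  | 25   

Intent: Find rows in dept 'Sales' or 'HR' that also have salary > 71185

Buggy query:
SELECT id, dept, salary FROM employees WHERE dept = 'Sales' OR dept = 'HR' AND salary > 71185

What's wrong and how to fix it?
Bug: AND binds tighter than OR, so this parses as dept = 'Sales' OR (dept = 'HR' AND salary > 71185)

Fix: Add parentheses around the OR so the AND applies to both alternatives

Corrected query:
SELECT id, dept, salary FROM employees WHERE (dept = 'Sales' OR dept = 'HR') AND salary > 71185

Result:
id | dept  | salary
---+-------+-------
3  | Sales | 126096
9  | Sales | 98822 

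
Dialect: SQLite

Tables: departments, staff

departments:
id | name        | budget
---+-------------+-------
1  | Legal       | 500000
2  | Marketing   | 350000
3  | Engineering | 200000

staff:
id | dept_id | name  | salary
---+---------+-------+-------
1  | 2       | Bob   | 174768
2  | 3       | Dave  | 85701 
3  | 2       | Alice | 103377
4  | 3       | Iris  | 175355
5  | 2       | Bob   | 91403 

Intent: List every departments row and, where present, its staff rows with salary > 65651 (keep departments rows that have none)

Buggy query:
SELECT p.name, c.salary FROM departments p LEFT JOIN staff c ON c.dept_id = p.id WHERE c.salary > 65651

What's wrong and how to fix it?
Bug: A WHERE condition on the right-hand table after LEFT JOIN drops unmatched parents

Fix: Put 'c.salary > 65651' in the JOIN's ON clause instead of WHERE

Corrected query:
SELECT p.name, c.salary FROM departments p LEFT JOIN staff c ON c.dept_id = p.id AND c.salary > 65651

Result:
name        | salary
------------+-------
Legal       | NULL  
Marketing   | 91403 
Marketing   | 103377
Marketing   | 174768
Engineering | 85701 
Engineering | 175355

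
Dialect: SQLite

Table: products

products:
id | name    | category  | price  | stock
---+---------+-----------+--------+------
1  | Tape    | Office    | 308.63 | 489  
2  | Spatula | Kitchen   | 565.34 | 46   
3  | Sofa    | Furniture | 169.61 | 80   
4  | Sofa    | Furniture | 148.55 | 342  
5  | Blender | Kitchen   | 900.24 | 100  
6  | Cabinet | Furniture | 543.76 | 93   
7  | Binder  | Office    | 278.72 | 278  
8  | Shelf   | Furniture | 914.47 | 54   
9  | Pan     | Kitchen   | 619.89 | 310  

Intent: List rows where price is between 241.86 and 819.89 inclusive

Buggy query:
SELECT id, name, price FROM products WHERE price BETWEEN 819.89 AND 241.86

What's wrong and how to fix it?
Bug: BETWEEN expects the lower bound first; with 819.89 AND 241.86 the range is empty

Fix: Swap the bounds so the smaller value comes first

Corrected query:
SELECT id, name, price FROM products WHERE price BETWEEN 241.86 AND 819.89

Result:
id | name    | price 
---+---------+-------
1  | Tape    | 308.63
2  | Spatula | 565.34
6  | Cabinet | 543.76
7  | Binder  | 278.72
9  | Pan     | 619.89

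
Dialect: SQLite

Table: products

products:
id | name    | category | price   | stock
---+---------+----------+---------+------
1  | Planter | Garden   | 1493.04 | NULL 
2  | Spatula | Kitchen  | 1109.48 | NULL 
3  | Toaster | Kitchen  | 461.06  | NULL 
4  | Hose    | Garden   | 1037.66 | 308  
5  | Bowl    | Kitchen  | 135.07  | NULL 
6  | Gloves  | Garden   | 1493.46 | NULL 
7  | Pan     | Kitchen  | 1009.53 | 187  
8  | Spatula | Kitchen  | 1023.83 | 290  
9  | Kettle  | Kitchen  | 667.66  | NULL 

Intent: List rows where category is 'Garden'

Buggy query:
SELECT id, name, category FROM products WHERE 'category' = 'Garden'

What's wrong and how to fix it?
Bug: Single quotes denote string literals in SQL; the column name is being compared as a constant string

Fix: Reference the column as category without single quotes

Corrected query:
SELECT id, name, category FROM products WHERE category = 'Garden'

Result:
id | name    | category
---+---------+---------
1  | Planter | Garden  
4  | Hose    | Garden  
6  | Gloves  | Garden  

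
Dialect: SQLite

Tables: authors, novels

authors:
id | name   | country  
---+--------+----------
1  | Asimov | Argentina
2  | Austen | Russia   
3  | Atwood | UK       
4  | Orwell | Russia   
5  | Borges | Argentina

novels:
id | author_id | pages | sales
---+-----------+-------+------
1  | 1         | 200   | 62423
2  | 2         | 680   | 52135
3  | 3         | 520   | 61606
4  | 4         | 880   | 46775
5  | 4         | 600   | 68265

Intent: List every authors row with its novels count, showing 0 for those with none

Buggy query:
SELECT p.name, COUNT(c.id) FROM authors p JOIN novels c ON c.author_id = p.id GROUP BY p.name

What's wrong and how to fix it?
Bug: INNER JOIN drops authors rows that have no matching novels rows

Fix: Use LEFT JOIN so parents without children still appear (COUNT(c.id) gives 0)

Corrected query:
SELECT p.name, COUNT(c.id) FROM authors p LEFT JOIN novels c ON c.author_id = p.id GROUP BY p.name

Result:
name   | COUNT(c.id)
-------+------------
Asimov | 1          
Atwood | 1          
Austen | 1          
Borges | 0          
Orwell | 2          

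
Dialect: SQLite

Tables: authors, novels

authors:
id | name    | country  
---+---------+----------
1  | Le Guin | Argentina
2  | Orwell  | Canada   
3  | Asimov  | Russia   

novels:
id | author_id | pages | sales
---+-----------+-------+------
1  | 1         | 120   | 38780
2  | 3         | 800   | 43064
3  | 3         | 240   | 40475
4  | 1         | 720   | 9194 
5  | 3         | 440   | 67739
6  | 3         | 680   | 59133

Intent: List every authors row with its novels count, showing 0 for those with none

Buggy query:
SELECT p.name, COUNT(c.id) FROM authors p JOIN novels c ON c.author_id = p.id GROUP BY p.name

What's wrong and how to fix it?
Bug: An inner join excludes parents with zero children

Fix: Switch to LEFT JOIN to retain unmatched parent rows

Corrected query:
SELECT p.name, COUNT(c.id) FROM authors p LEFT JOIN novels c ON c.author_id = p.id GROUP BY p.name

Result:
name    | COUNT(c.id)
--------+------------
Asimov  | 4          
Le Guin | 2          
Orwell  | 0          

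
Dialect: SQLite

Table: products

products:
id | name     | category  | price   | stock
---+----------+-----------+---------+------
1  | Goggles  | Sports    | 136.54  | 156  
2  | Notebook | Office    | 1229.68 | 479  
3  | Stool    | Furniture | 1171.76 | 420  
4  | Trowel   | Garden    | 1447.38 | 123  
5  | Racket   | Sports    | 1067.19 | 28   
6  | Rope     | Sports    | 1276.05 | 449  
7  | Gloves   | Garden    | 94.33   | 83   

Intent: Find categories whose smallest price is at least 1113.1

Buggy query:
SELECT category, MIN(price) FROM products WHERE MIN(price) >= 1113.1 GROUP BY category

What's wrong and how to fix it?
Bug: Aggregates like MIN are computed per group after WHERE runs

Fix: Replace WHERE with HAVING after the GROUP BY

Corrected query:
SELECT category, MIN(price) FROM products GROUP BY category HAVING MIN(price) >= 1113.1

Result:
category  | MIN(price)
----------+-----------
Furniture | 1171.76   
Office    | 1229.68   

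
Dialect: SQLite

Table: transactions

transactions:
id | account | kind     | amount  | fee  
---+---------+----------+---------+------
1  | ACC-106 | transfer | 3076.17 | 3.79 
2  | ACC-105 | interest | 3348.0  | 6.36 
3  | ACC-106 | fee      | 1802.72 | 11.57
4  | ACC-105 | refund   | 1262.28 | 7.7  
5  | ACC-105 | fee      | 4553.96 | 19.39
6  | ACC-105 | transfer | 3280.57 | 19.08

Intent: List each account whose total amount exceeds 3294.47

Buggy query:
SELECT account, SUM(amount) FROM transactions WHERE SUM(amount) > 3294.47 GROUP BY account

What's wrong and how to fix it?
Bug: SUM(amount) is an aggregate, but WHERE filters rows before aggregation

Fix: Move the aggregate condition to a HAVING clause

Corrected query:
SELECT account, SUM(amount) FROM transactions GROUP BY account HAVING SUM(amount) > 3294.47

Result:
account | SUM(amount)
--------+------------
ACC-105 | 12444.81   
ACC-106 | 4878.89    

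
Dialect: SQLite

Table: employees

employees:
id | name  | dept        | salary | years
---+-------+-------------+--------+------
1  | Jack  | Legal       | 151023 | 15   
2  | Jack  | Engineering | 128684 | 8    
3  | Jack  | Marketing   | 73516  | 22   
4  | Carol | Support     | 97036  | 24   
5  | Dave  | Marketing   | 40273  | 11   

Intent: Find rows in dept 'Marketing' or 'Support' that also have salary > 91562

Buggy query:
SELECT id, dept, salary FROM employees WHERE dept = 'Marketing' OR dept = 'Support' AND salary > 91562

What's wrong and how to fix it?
Bug: Without parentheses, AND is evaluated before OR, so the salary filter only applies to the 'Support' branch

Fix: Group the OR with parentheses (or use IN), then AND the threshold

Corrected query:
SELECT id, dept, salary FROM employees WHERE (dept = 'Marketing' OR dept = 'Support') AND salary > 91562

Result:
id | dept    | salary
---+---------+-------
4  | Support | 97036 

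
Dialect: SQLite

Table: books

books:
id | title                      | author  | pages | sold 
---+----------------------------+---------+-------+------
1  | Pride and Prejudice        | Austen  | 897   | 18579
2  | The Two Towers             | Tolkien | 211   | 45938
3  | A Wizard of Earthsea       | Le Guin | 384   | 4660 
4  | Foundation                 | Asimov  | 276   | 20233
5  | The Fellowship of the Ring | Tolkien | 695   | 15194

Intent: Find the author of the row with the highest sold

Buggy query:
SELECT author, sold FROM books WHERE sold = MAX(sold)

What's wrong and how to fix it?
Bug: WHERE is evaluated per row; an aggregate over the whole table isn't defined there

Fix: Wrap MAX in a scalar subquery so WHERE compares against a single value

Corrected query:
SELECT author, sold FROM books WHERE sold = (SELECT MAX(sold) FROM books)

Result:
author  | sold 
--------+------
Tolkien | 45938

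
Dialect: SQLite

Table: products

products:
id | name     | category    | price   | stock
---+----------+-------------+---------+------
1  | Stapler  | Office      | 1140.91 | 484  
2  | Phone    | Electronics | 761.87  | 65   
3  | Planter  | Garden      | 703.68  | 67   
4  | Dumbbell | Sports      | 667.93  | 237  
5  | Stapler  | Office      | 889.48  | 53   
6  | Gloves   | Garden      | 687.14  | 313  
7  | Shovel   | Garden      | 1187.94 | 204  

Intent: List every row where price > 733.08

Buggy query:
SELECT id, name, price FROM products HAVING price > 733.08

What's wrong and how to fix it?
Bug: This is a non-aggregate query (no GROUP BY, no aggregates), so in SQLite the HAVING clause is invalid here; a row-level condition belongs in WHERE

Fix: Use WHERE for row-level filtering

Corrected query:
SELECT id, name, price FROM products WHERE price > 733.08

Result:
id | name    | price  
---+---------+--------
1  | Stapler | 1140.91
2  | Phone   | 761.87 
5  | Stapler | 889.48 
7  | Shovel  | 1187.94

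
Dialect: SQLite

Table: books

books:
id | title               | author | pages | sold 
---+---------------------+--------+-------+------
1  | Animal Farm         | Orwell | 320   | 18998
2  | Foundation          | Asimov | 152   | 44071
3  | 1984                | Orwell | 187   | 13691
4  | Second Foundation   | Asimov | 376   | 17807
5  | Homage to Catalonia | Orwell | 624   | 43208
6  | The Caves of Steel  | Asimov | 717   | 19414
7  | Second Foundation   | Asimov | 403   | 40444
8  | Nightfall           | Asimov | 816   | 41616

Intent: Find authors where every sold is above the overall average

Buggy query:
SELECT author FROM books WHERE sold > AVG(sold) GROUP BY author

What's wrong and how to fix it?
Bug: WHERE evaluates per row before aggregation, so AVG() is unavailable

Fix: Compute the overall average in a scalar subquery and compare each group's MIN against it in HAVING

Corrected query:
SELECT author FROM books GROUP BY author HAVING MIN(sold) > (SELECT AVG(sold) FROM books)

Result:
(no rows)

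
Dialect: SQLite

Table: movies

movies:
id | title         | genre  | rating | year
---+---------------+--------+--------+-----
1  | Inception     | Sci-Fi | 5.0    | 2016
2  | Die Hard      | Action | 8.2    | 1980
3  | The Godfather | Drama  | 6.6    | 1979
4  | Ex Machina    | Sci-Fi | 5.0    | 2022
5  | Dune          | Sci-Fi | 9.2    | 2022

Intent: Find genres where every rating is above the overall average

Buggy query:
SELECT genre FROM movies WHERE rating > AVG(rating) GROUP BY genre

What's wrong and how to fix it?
Bug: AVG() is an aggregate; it can't sit directly in WHERE

Fix: Use a subquery for AVG and a HAVING MIN(...) filter so the condition holds for every row in the group

Corrected query:
SELECT genre FROM movies GROUP BY genre HAVING MIN(rating) > (SELECT AVG(rating) FROM movies)

Result:
genre 
------
Action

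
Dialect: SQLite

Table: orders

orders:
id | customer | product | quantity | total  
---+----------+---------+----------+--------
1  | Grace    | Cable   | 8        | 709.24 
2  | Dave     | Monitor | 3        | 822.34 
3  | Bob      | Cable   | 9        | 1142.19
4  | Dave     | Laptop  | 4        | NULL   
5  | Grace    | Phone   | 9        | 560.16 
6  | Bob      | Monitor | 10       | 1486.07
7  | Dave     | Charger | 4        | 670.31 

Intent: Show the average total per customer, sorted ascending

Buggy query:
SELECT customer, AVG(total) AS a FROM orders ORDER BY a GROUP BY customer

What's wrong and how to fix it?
Bug: GROUP BY must precede ORDER BY

Fix: Reorder: SELECT … FROM … GROUP BY … ORDER BY …

Corrected query:
SELECT customer, AVG(total) AS a FROM orders GROUP BY customer ORDER BY a

Result:
customer | a      
---------+--------
Grace    | 634.7  
Dave     | 746.325
Bob      | 1314.13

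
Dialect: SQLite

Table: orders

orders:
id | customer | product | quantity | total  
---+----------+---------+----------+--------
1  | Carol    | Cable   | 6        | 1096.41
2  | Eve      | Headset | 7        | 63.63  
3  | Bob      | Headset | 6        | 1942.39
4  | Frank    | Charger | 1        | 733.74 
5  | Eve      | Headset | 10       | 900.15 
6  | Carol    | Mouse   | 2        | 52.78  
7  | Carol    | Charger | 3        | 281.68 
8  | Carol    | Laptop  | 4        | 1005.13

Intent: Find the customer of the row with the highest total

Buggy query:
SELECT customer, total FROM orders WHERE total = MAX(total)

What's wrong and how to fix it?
Bug: WHERE is evaluated per row; an aggregate over the whole table isn't defined there

Fix: Wrap MAX in a scalar subquery so WHERE compares against a single value

Corrected query:
SELECT customer, total FROM orders WHERE total = (SELECT MAX(total) FROM orders)

Result:
customer | total  
---------+--------
Bob      | 1942.39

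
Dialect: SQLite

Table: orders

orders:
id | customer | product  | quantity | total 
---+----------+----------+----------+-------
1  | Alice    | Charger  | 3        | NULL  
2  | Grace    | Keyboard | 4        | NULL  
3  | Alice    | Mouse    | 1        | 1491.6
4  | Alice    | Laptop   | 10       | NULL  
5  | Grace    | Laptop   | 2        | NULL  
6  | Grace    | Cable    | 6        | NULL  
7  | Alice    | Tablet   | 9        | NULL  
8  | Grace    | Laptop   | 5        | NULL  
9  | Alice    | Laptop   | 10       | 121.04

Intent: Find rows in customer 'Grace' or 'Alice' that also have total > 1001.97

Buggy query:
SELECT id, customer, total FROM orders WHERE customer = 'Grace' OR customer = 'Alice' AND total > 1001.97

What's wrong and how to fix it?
Bug: Without parentheses, AND is evaluated before OR, so the total filter only applies to the 'Alice' branch

Fix: Group the OR with parentheses (or use IN), then AND the threshold

Corrected query:
SELECT id, customer, total FROM orders WHERE (customer = 'Grace' OR customer = 'Alice') AND total > 1001.97

Result:
id | customer | total 
---+----------+-------
3  | Alice    | 1491.6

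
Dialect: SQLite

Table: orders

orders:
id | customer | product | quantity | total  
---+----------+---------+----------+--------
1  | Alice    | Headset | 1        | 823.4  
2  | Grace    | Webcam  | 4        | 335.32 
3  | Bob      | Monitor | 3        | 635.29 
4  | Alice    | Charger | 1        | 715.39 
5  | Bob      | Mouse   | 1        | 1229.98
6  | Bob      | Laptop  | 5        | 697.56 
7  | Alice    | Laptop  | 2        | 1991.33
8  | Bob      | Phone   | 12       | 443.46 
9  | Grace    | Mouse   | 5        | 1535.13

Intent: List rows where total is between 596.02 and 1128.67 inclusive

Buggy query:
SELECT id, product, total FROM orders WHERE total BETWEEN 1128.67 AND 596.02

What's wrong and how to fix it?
Bug: The bounds are reversed; BETWEEN a AND b requires a <= b to match anything

Fix: Swap the bounds so the smaller value comes first

Corrected query:
SELECT id, product, total FROM orders WHERE total BETWEEN 596.02 AND 1128.67

Result:
id | product | total 
---+---------+-------
1  | Headset | 823.4 
3  | Monitor | 635.29
4  | Charger | 715.39
6  | Laptop  | 697.56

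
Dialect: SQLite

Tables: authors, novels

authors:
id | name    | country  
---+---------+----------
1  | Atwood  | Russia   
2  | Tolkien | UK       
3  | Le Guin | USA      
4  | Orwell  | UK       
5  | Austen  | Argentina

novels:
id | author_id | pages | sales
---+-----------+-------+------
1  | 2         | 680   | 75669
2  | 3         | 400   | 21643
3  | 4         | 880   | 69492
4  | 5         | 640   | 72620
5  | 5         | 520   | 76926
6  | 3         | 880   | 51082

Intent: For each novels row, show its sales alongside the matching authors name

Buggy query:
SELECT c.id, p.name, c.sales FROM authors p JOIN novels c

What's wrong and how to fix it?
Bug: Missing join condition: each novels row is matched to all authors rows instead of just its own

Fix: Specify the join condition linking the foreign key to the parent id

Corrected query:
SELECT c.id, p.name, c.sales FROM authors p JOIN novels c ON c.author_id = p.id

Result:
id | name    | sales
---+---------+------
1  | Tolkien | 75669
2  | Le Guin | 21643
3  | Orwell  | 69492
4  | Austen  | 72620
5  | Austen  | 76926
6  | Le Guin | 51082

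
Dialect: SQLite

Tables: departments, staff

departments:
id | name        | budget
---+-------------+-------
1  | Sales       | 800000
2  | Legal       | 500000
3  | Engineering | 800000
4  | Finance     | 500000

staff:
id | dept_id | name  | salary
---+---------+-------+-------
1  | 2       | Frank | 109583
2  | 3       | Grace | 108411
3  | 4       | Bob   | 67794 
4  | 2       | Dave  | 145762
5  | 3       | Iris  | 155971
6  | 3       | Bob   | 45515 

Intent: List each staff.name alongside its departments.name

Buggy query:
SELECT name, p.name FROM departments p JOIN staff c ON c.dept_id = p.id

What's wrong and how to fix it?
Bug: 'name' exists in both joined tables, so the database can't tell which one is meant

Fix: Qualify the column with its table alias (c.name)

Corrected query:
SELECT c.name, p.name FROM departments p JOIN staff c ON c.dept_id = p.id

Result:
name  | name       
------+------------
Frank | Legal      
Grace | Engineering
Bob   | Finance    
Dave  | Legal      
Iris  | Engineering
Bob   | Engineering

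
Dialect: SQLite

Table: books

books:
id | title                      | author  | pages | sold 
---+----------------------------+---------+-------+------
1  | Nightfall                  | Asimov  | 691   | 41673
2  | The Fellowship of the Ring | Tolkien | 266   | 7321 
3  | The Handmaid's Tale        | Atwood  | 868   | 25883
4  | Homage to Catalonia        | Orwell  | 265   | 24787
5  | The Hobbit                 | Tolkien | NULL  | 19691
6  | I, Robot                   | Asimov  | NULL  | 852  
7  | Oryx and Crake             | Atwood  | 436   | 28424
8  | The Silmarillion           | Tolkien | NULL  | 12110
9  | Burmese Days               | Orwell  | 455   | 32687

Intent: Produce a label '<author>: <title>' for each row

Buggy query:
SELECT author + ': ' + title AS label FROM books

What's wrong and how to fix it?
Bug: SQLite uses || for string concatenation; + coerces text to numbers (yielding 0)

Fix: Replace + with || to concatenate text

Corrected query:
SELECT author || ': ' || title AS label FROM books

Result:
label                              
-----------------------------------
Asimov: Nightfall                  
Tolkien: The Fellowship of the Ring
Atwood: The Handmaid's Tale        
Orwell: Homage to Catalonia        
Tolkien: The Hobbit                
Asimov: I, Robot                   
Atwood: Oryx and Crake             
Tolkien: The Silmarillion          
Orwell: Burmese Days               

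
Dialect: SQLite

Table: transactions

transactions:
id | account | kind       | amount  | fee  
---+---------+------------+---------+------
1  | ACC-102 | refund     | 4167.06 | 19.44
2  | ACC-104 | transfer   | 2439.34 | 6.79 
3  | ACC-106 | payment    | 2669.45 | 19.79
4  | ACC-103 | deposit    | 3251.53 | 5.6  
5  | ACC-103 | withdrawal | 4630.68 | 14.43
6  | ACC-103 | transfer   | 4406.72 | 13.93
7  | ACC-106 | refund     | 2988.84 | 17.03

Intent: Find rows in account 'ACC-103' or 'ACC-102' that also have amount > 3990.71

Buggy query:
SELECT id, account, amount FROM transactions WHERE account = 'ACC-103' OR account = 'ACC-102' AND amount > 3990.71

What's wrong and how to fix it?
Bug: Without parentheses, AND is evaluated before OR, so the amount filter only applies to the 'ACC-102' branch

Fix: Group the OR with parentheses (or use IN), then AND the threshold

Corrected query:
SELECT id, account, amount FROM transactions WHERE (account = 'ACC-103' OR account = 'ACC-102') AND amount > 3990.71

Result:
id | account | amount 
---+---------+--------
1  | ACC-102 | 4167.06
5  | ACC-103 | 4630.68
6  | ACC-103 | 4406.72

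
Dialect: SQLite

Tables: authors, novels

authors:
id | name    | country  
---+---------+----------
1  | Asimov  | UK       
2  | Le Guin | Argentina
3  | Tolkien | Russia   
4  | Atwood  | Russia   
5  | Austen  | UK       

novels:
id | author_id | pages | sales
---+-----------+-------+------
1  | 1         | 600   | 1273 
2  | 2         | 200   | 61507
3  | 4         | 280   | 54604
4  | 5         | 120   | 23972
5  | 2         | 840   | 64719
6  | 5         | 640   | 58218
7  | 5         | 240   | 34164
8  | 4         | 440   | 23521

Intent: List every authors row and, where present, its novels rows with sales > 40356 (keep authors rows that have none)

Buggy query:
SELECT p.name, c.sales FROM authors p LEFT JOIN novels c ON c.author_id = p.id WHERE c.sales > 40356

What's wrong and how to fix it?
Bug: Filtering c.sales in WHERE discards the NULL rows produced by LEFT JOIN, turning it into an inner join

Fix: Move the right-table condition into the ON clause so unmatched parents are kept

Corrected query:
SELECT p.name, c.sales FROM authors p LEFT JOIN novels c ON c.author_id = p.id AND c.sales > 40356

Result:
name    | sales
--------+------
Asimov  | NULL 
Le Guin | 61507
Le Guin | 64719
Tolkien | NULL 
Atwood  | 54604
Austen  | 58218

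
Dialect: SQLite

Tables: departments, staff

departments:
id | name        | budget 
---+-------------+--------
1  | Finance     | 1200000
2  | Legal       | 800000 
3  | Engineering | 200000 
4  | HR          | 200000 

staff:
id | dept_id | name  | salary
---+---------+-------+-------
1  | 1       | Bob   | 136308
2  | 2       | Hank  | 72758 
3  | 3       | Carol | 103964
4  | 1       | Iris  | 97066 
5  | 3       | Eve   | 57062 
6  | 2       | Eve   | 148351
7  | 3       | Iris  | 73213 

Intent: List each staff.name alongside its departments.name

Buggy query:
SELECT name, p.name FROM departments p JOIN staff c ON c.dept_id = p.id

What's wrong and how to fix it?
Bug: Both tables have a 'name' column; the unqualified reference is ambiguous

Fix: Prefix ambiguous columns with the table alias

Corrected query:
SELECT c.name, p.name FROM departments p JOIN staff c ON c.dept_id = p.id

Result:
name  | name       
------+------------
Bob   | Finance    
Hank  | Legal      
Carol | Engineering
Iris  | Finance    
Eve   | Engineering
Eve   | Legal      
Iris  | Engineering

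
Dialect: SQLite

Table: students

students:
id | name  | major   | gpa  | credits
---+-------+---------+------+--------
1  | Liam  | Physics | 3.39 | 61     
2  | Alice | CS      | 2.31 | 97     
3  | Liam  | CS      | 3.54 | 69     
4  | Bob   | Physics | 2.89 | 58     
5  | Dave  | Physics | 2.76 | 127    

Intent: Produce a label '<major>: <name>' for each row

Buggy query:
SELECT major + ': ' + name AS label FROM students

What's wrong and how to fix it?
Bug: '+' is numeric addition; on text columns SQLite converts them to 0 instead of concatenating

Fix: Replace + with || to concatenate text

Corrected query:
SELECT major || ': ' || name AS label FROM students

Result:
label        
-------------
Physics: Liam
CS: Alice    
CS: Liam     
Physics: Bob 
Physics: Dave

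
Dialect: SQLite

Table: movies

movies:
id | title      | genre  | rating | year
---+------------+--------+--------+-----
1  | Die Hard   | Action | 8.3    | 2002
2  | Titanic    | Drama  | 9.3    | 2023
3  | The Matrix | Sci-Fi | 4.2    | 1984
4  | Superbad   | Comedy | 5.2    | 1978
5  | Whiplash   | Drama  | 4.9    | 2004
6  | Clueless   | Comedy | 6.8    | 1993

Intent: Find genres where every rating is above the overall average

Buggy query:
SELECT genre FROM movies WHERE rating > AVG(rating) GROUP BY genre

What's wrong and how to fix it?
Bug: WHERE evaluates per row before aggregation, so AVG() is unavailable

Fix: Use a subquery for AVG and a HAVING MIN(...) filter so the condition holds for every row in the group

Corrected query:
SELECT genre FROM movies GROUP BY genre HAVING MIN(rating) > (SELECT AVG(rating) FROM movies)

Result:
genre 
------
Action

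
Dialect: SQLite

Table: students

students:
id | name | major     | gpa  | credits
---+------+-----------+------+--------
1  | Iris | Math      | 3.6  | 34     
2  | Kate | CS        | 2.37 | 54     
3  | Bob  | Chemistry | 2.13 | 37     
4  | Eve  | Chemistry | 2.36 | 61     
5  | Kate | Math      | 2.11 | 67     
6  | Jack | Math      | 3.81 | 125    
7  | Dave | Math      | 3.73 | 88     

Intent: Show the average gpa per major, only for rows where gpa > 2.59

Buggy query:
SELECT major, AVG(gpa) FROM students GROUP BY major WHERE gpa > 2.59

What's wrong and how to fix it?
Bug: WHERE cannot follow GROUP BY

Fix: Place WHERE between FROM and GROUP BY

Corrected query:
SELECT major, AVG(gpa) FROM students WHERE gpa > 2.59 GROUP BY major

Result:
major | AVG(gpa)
------+---------
Math  | 3.713333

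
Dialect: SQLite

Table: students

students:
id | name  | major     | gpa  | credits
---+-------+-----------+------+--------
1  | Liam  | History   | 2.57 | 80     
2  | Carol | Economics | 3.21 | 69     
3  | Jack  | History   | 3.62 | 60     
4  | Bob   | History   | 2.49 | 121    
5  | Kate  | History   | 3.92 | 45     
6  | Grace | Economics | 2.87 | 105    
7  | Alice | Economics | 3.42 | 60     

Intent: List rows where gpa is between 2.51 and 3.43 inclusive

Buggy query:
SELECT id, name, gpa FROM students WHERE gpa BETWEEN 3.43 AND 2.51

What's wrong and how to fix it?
Bug: BETWEEN expects the lower bound first; with 3.43 AND 2.51 the range is empty

Fix: Swap the bounds so the smaller value comes first

Corrected query:
SELECT id, name, gpa FROM students WHERE gpa BETWEEN 2.51 AND 3.43

Result:
id | name  | gpa 
---+-------+-----
1  | Liam  | 2.57
2  | Carol | 3.21
6  | Grace | 2.87
7  | Alice | 3.42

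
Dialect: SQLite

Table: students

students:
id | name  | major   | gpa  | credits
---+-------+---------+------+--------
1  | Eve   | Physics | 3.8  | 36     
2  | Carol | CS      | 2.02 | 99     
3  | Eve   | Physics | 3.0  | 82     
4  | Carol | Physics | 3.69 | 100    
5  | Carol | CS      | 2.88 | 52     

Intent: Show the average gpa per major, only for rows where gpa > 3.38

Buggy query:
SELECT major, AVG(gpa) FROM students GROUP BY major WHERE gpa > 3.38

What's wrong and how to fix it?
Bug: Row-level WHERE must come before GROUP BY in the clause order

Fix: Move the WHERE clause before GROUP BY

Corrected query:
SELECT major, AVG(gpa) FROM students WHERE gpa > 3.38 GROUP BY major

Result:
major   | AVG(gpa)
--------+---------
Physics | 3.745   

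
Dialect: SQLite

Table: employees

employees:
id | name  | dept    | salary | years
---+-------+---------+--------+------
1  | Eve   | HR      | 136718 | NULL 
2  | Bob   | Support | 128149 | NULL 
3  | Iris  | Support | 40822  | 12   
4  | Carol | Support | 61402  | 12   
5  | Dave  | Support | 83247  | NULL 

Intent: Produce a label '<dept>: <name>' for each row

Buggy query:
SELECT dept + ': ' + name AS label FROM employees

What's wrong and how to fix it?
Bug: SQLite uses || for string concatenation; + coerces text to numbers (yielding 0)

Fix: Use the || operator for string concatenation

Corrected query:
SELECT dept || ': ' || name AS label FROM employees

Result:
label         
--------------
HR: Eve       
Support: Bob  
Support: Iris 
Support: Carol
Support: Dave 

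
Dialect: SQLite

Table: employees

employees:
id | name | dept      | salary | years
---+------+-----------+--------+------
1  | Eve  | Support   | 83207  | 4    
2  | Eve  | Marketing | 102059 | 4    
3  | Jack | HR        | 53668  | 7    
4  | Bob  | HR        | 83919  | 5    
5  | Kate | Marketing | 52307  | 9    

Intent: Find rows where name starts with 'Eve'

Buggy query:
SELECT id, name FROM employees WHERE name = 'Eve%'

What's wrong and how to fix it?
Bug: Wildcards only work with LIKE; '=' treats '%' as a literal character

Fix: Use LIKE for wildcard pattern matching

Corrected query:
SELECT id, name FROM employees WHERE name LIKE 'Eve%'

Result:
id | name
---+-----
1  | Eve 
2  | Eve 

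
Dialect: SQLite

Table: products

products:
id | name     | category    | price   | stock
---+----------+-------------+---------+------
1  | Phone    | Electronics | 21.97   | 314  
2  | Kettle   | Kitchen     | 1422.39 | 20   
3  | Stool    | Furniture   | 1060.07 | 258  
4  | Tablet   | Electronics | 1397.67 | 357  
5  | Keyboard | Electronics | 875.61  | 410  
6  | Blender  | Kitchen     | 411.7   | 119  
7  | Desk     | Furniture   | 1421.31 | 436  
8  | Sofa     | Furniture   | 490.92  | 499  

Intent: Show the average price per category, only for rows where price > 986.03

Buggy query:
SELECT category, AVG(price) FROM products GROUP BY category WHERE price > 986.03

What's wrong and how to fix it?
Bug: WHERE cannot follow GROUP BY

Fix: Place WHERE between FROM and GROUP BY

Corrected query:
SELECT category, AVG(price) FROM products WHERE price > 986.03 GROUP BY category

Result:
category    | AVG(price)
------------+-----------
Electronics | 1397.67   
Furniture   | 1240.69   
Kitchen     | 1422.39   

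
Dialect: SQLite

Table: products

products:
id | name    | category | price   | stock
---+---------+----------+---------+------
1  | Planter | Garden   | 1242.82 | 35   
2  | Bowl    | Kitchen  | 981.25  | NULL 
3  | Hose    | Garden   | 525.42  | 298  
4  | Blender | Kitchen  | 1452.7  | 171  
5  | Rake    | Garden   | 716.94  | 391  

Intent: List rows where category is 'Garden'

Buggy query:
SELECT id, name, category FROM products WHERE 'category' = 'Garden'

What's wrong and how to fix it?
Bug: 'category' in single quotes is a string literal, not the column; the comparison is literal-vs-literal and never true

Fix: Remove the quotes around the column name (or use double quotes for an identifier)

Corrected query:
SELECT id, name, category FROM products WHERE category = 'Garden'

Result:
id | name    | category
---+---------+---------
1  | Planter | Garden  
3  | Hose    | Garden  
5  | Rake    | Garden  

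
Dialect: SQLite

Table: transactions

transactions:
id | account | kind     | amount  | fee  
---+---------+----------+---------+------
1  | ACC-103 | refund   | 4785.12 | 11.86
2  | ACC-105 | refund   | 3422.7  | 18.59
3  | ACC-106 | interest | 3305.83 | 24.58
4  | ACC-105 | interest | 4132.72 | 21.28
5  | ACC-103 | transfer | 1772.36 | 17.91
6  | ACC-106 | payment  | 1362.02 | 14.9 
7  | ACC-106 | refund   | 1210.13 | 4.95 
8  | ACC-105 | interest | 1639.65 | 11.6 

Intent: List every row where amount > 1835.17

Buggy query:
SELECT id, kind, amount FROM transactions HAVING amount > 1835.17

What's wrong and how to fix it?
Bug: HAVING filters the output of aggregation, but this query has no GROUP BY and no aggregate functions, so SQLite rejects it (HAVING clause on a non-aggregate query); the condition here is per row

Fix: Use WHERE for row-level filtering

Corrected query:
SELECT id, kind, amount FROM transactions WHERE amount > 1835.17

Result:
id | kind     | amount 
---+----------+--------
1  | refund   | 4785.12
2  | refund   | 3422.7 
3  | interest | 3305.83
4  | interest | 4132.72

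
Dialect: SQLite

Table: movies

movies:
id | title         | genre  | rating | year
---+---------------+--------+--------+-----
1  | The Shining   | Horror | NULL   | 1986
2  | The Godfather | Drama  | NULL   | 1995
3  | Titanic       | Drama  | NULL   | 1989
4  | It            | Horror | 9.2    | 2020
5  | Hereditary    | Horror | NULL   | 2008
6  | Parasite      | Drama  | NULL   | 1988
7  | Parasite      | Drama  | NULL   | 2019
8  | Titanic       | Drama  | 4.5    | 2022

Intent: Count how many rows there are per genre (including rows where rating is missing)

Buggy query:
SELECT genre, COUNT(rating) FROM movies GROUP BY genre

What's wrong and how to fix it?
Bug: COUNT(column) counts non-NULL values only; rows with NULL rating aren't counted

Fix: Replace COUNT(rating) with COUNT(*)

Corrected query:
SELECT genre, COUNT(*) FROM movies GROUP BY genre

Result:
genre  | COUNT(*)
-------+---------
Drama  | 5       
Horror | 3       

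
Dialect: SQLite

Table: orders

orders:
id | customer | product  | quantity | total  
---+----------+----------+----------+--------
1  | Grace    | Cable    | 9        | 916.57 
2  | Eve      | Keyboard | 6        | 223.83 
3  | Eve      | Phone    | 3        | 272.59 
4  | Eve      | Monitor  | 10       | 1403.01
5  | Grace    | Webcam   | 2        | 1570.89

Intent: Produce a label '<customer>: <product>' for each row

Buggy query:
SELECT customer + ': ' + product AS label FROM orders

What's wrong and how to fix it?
Bug: '+' is numeric addition; on text columns SQLite converts them to 0 instead of concatenating

Fix: Replace + with || to concatenate text

Corrected query:
SELECT customer || ': ' || product AS label FROM orders

Result:
label        
-------------
Grace: Cable 
Eve: Keyboard
Eve: Phone   
Eve: Monitor 
Grace: Webcam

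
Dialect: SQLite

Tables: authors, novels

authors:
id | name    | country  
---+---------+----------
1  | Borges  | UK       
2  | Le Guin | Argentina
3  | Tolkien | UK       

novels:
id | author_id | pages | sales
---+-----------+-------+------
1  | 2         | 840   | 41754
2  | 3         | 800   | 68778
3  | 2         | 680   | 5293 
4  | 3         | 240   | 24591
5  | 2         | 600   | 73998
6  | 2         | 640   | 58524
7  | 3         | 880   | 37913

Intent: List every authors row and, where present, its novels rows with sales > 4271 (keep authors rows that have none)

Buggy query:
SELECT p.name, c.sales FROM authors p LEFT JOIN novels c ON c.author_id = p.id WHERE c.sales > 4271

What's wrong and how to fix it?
Bug: A WHERE condition on the right-hand table after LEFT JOIN drops unmatched parents

Fix: Move the right-table condition into the ON clause so unmatched parents are kept

Corrected query:
SELECT p.name, c.sales FROM authors p LEFT JOIN novels c ON c.author_id = p.id AND c.sales > 4271

Result:
name    | sales
--------+------
Borges  | NULL 
Le Guin | 5293 
Le Guin | 41754
Le Guin | 58524
Le Guin | 73998
Tolkien | 24591
Tolkien | 37913
Tolkien | 68778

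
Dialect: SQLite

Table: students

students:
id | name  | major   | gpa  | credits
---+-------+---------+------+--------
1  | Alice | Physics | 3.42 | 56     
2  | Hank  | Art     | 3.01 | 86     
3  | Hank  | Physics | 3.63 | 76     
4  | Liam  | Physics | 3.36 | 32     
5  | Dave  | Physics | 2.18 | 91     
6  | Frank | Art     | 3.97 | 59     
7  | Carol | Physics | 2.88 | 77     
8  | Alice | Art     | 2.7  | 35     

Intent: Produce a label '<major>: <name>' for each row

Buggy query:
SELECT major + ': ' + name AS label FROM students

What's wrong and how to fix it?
Bug: '+' is numeric addition; on text columns SQLite converts them to 0 instead of concatenating

Fix: Use the || operator for string concatenation

Corrected query:
SELECT major || ': ' || name AS label FROM students

Result:
label         
--------------
Physics: Alice
Art: Hank     
Physics: Hank 
Physics: Liam 
Physics: Dave 
Art: Frank    
Physics: Carol
Art: Alice    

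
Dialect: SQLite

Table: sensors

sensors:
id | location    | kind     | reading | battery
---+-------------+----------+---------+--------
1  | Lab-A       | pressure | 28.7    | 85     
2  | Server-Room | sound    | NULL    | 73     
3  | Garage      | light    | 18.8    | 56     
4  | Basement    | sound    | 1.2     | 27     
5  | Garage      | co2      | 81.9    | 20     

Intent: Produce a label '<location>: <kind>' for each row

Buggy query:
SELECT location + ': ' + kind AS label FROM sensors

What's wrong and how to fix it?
Bug: '+' is numeric addition; on text columns SQLite converts them to 0 instead of concatenating

Fix: Use the || operator for string concatenation

Corrected query:
SELECT location || ': ' || kind AS label FROM sensors

Result:
label             
------------------
Lab-A: pressure   
Server-Room: sound
Garage: light     
Basement: sound   
Garage: co2       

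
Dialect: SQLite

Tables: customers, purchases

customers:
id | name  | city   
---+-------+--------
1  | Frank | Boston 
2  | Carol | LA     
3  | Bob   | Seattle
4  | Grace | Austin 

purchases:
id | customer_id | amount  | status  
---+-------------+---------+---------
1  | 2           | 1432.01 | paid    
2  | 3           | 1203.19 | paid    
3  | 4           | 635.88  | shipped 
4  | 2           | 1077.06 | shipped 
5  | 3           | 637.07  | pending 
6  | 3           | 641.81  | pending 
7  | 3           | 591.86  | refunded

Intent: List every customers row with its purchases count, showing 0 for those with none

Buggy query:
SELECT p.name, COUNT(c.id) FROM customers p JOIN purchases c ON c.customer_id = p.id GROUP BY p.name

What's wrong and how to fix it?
Bug: An inner join excludes parents with zero children

Fix: Use LEFT JOIN so parents without children still appear (COUNT(c.id) gives 0)

Corrected query:
SELECT p.name, COUNT(c.id) FROM customers p LEFT JOIN purchases c ON c.customer_id = p.id GROUP BY p.name

Result:
name  | COUNT(c.id)
------+------------
Bob   | 4          
Carol | 2          
Frank | 0          
Grace | 1          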